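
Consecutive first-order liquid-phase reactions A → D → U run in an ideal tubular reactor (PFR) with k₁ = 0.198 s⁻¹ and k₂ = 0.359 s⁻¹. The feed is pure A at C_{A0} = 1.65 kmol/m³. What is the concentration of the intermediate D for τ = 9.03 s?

0.260 kmol/m³

The intermediate concentration in a first-order A→B→C sequence is C_D = k₁C_{A0}(e^(−k₁τ) − e^(−k₂τ))/(k₂−k₁).
e^(−k₁τ) = e^(−0.198×9.03) = e^(−1.788) = 0.1673; e^(−k₂τ) = e^(−3.242) = 0.03909.
C_D = 0.198×1.65/(0.359−0.198) × (0.1673−0.03909) = 2.029×0.1282 = 0.2602 kmol/m³.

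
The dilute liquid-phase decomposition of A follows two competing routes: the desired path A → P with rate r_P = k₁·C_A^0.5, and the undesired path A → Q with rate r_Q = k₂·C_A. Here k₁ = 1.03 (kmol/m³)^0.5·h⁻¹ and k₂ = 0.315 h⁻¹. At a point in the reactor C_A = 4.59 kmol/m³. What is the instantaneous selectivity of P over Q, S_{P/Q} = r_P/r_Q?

1.53

S_{P/Q} = r_P/r_Q = (k₁·C_A^0.5)/(k₂·C_A) = (k₁/k₂)·C_A^-0.5.
= (1.03×4.590^0.5) / (0.315×4.590) = 2.207/1.446 = 1.53.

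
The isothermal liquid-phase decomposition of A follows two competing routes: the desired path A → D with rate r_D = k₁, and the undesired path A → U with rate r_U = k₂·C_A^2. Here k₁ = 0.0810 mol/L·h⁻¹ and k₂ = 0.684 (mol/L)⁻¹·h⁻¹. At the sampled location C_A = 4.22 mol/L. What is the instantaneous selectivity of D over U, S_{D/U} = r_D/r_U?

0.00665

S_{D/U} = r_D/r_U = (k₁)/(k₂·C_A^2) = (k₁/k₂)·C_A^-2.
= (0.0810) / (0.684×4.220^2) = 0.08100/12.18 = 0.00665.
The undesired path is higher order in A, so low C_A (CSTR or dilute feed) favours D.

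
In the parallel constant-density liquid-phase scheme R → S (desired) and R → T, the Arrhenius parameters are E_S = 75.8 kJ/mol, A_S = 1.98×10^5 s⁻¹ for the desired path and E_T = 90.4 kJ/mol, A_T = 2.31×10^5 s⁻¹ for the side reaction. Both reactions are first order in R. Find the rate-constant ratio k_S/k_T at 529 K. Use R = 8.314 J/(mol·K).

Since both paths have the same order in R, the concentration cancels and S_{S/T} = k_S/k_T = (A_S/A_T)·exp[(E_T−E_S)/(RT)].
(E_T−E_S)/(RT) = (90.4−75.8)×10³/(8.314×529) = 14600/4398 = 3.320.
k_S/k_T = (1.98×10^5/2.31×10^5)·exp(3.320) = 0.8571 × 27.65 = 23.7.
Since E_S < E_T, lowering the temperature improves selectivity toward S.

23.7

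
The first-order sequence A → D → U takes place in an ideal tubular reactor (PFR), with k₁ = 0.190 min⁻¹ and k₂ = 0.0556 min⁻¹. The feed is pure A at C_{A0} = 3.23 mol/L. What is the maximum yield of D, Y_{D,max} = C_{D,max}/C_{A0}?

Evaluating C_D at τ_opt = ln(k₂/k₁)/(k₂−k₁) gives C_{D,max}/C_{A0} = (k₁/k₂)^[k₂/(k₂−k₁)].
= (0.190/0.0556)^(0.0556/(0.0556−0.190)) = (3.417)^(-0.4137) = 0.6015.

0.601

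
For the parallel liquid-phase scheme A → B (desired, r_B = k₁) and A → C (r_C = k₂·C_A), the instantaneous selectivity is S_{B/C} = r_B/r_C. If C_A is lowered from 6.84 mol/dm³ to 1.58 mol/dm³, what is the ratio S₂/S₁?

4.33

S_{B/C} = (k₁/k₂)·C_A⁻¹, so S₂/S₁ = (C_{A,2}/C_{A,1})⁻¹.
= 6.84/1.58 = 4.33.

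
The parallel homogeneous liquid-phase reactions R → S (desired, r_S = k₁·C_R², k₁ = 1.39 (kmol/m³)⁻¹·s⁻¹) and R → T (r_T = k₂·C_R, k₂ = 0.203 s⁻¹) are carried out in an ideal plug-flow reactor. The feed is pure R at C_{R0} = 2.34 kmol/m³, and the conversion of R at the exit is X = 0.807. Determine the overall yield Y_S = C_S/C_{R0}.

C_R = C_{R0}(1−X) = 0.4516 kmol/m³.
Along a PFR/batch, dC_T/dC_R = −r_T/(r_S+r_T) = −k₂/(k₂+k₁·C_R).
Integrating from C_{R0} to C_R: C_T = (0.203/1.39)·ln[(0.203+1.39·2.34)/(0.203+1.39·0.452)] = 0.1460·ln(3.456/0.8308) = 0.2082 kmol/m³.
Then C_S = (C_{R0}−C_R) − C_T = 1.888 − 0.2082 = 1.680 kmol/m³.
Y_S = C_S/C_{R0} = 1.680/2.34 = 0.718.

0.718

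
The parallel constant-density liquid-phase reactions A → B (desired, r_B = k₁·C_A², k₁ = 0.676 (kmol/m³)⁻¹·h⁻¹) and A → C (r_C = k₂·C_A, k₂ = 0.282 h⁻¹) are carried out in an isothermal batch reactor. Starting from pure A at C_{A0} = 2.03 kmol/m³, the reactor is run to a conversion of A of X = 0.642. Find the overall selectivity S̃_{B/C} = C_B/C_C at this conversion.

3.11

C_A = C_{A0}(1−X) = 0.7267 kmol/m³.
Along a PFR/batch, dC_C/dC_A = −r_C/(r_B+r_C) = −k₂/(k₂+k₁·C_A).
Integrating from C_{A0} to C_A: C_C = (0.282/0.676)·ln[(0.282+0.676·2.03)/(0.282+0.676·0.727)] = 0.4172·ln(1.654/0.7733) = 0.3172 kmol/m³.
Then C_B = (C_{A0}−C_A) − C_C = 1.303 − 0.3172 = 0.9860 kmol/m³.
S̃_{B/C} = C_B/C_C = 0.9860/0.3172 = 3.11.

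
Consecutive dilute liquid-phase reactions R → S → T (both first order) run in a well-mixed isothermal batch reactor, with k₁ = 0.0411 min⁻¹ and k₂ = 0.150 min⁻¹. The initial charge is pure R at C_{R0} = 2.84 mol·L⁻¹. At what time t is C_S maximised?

The intermediate peaks when r₁ = r₂, i.e. k₁e^(−k₁t) = k₂e^(−k₂t), giving t_opt = ln(k₂/k₁)/(k₂−k₁).
= ln(0.150/0.0411)/(0.150−0.0411) = ln(3.650)/0.1089 = 1.295/0.1089 = 11.9 min.

11.9 min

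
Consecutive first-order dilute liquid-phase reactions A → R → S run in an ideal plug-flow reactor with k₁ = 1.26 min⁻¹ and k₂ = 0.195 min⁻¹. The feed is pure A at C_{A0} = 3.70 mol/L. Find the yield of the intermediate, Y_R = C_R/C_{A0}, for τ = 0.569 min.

0.481

For first-order series with pure A initially, C_R(τ) = k₁C_{A0}/(k₂−k₁)·(e^(−k₁τ) − e^(−k₂τ)).
e^(−k₁τ) = e^(−1.26×0.569) = e^(−0.7169) = 0.4882; e^(−k₂τ) = e^(−0.1110) = 0.8950.
C_R = 1.26×3.70/(0.195−1.26) × (0.4882−0.8950) = (-4.377)×(-0.4067) = 1.780 mol/L.
Y_R = C_R/C_{A0} = 1.780/3.70 = 0.481.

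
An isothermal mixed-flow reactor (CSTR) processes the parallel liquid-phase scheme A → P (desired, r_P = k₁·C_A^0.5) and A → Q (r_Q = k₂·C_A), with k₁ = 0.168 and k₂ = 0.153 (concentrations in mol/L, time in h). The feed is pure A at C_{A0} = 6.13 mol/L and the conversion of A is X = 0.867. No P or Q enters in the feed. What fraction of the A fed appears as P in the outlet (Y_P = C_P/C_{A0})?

Exit C_A = C_{A0}(1−X) = 6.13×0.133 = 0.8153 mol/L.
In a CSTR the entire volume is at exit conditions, so r_P = 0.168×0.8153^0.5 = 0.1517 and r_Q = 0.153×0.8153 = 0.1247.
Fraction of consumed A going to P: r_P/(r_P+r_Q) = 0.5488.
C_P = 0.5488·C_{A0}·X = 0.5488×6.13×0.867 = 2.92 mol/L; Y_P = C_P/C_{A0} = 0.476.

0.476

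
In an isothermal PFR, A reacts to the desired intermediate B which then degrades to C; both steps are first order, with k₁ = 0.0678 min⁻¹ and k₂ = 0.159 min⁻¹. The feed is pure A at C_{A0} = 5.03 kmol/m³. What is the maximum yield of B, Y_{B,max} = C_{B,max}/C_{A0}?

Evaluating C_B at τ_opt = ln(k₂/k₁)/(k₂−k₁) gives C_{B,max}/C_{A0} = (k₁/k₂)^[k₂/(k₂−k₁)].
= (0.0678/0.159)^(0.159/(0.159−0.0678)) = (0.4264)^(1.743) = 0.2263.

0.226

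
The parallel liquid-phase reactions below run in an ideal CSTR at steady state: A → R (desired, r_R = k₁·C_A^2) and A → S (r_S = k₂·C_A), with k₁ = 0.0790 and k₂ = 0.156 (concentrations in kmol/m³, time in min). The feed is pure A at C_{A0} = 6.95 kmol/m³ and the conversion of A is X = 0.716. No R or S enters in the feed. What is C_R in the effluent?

2.49 kmol/m³

Exit C_A = C_{A0}(1−X) = 6.95×0.284 = 1.974 kmol/m³.
Rates in a CSTR are evaluated at the outlet concentration: r_R = 0.0790×1.974^2 = 0.3078, r_S = 0.156×1.974 = 0.3079.
Fraction of consumed A going to R: r_R/(r_R+r_S) = 0.4999.
C_R = 0.4999·C_{A0}·X = 0.4999×6.95×0.716 = 2.49 kmol/m³.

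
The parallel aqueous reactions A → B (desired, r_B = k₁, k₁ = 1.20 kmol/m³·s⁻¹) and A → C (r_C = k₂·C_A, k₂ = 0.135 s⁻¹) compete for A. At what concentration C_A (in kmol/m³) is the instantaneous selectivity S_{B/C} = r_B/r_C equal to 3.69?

S_{B/C} = (k₁/k₂)·C_A⁻¹ ⇒ C_A = (S·k₂/k₁)^(-1).
= (3.69×0.135/1.20)^(-1) = (0.4151)^(-1) = 2.41 kmol/m³.

2.41 kmol/m³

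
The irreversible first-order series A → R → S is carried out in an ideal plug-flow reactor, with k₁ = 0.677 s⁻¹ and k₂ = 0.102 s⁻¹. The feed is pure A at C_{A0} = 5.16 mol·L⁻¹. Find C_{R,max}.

3.69 mol·L⁻¹

Evaluating C_R at τ_opt = ln(k₂/k₁)/(k₂−k₁) gives C_{R,max}/C_{A0} = (k₁/k₂)^[k₂/(k₂−k₁)].
= (0.677/0.102)^(0.102/(0.102−0.677)) = (6.637)^(-0.1774) = 0.7148.
C_{R,max} = 0.7148×5.16 = 3.69 mol·L⁻¹.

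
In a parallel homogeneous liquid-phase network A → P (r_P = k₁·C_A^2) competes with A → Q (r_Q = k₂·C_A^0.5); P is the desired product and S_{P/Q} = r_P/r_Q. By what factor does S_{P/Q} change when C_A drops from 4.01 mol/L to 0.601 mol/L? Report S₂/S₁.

S_{P/Q} = (k₁/k₂)·C_A^1.5, so S₂/S₁ = (C_{A,2}/C_{A,1})^1.5.
= (0.601/4.01)^1.5 = (0.1499)^1.5 = 0.0580.
Selectivity toward P falls as C_A falls — high-concentration operation is favoured.

0.0580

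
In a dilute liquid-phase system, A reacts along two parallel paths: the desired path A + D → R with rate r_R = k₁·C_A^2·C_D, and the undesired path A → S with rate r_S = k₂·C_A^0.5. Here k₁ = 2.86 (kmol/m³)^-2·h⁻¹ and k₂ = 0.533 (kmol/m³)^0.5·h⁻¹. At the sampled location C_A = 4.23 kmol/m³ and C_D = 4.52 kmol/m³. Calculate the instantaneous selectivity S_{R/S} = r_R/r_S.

211

S_{R/S} = r_R/r_S = (k₁·C_A^2·C_D)/(k₂·C_A^0.5) = (k₁/k₂)·C_A^1.5·C_D.
= (2.86×4.230^2×4.520) / (0.533×4.230^0.5) = 231.3/1.096 = 211.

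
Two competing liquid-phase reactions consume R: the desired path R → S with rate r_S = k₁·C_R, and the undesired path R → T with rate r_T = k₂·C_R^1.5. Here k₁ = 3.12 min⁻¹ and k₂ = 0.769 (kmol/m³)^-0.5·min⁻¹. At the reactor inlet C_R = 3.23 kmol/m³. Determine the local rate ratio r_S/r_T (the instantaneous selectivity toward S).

S_{S/T} = r_S/r_T = (k₁·C_R)/(k₂·C_R^1.5) = (k₁/k₂)·C_R^-0.5.
= (3.12×3.230) / (0.769×3.230^1.5) = 10.08/4.464 = 2.26.
The undesired path is higher order in R, so low C_R (CSTR or dilute feed) favours S.

2.26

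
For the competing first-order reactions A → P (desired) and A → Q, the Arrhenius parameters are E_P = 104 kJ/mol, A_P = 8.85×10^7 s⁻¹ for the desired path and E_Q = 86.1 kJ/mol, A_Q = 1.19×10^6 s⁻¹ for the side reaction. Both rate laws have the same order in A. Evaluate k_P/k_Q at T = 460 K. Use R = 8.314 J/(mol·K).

0.690

Since both paths have the same order in A, the concentration cancels and S_{P/Q} = k_P/k_Q = (A_P/A_Q)·exp[(E_Q−E_P)/(RT)].
(E_Q−E_P)/(RT) = (86.1−104)×10³/(8.314×460) = -17900/3824 = -4.680.
k_P/k_Q = (8.85×10^7/1.19×10^6)·exp(-4.680) = 74.37 × 0.009275 = 0.690.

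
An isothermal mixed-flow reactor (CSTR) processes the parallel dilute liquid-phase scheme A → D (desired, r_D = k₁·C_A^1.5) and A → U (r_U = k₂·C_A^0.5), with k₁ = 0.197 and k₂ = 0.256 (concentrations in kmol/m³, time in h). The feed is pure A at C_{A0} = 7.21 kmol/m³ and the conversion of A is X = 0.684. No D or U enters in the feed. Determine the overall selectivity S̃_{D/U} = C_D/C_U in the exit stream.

1.75

Exit C_A = C_{A0}(1−X) = 7.21×0.316 = 2.278 kmol/m³.
Rates in a CSTR are evaluated at the outlet concentration: r_D = 0.197×2.278^1.5 = 0.6775, r_U = 0.256×2.278^0.5 = 0.3864.
Overall selectivity = C_D/C_U = r_Dτ/(r_Uτ) = r_D/r_U = 1.75.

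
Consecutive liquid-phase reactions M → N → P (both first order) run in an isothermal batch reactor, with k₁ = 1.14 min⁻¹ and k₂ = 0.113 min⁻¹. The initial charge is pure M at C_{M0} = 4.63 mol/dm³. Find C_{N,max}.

3.59 mol/dm³

For a first-order series the maximum intermediate yield is C_{N,max}/C_{M0} = (k₁/k₂)^[k₂/(k₂−k₁)].
= (1.14/0.113)^(0.113/(0.113−1.14)) = (10.09)^(-0.1100) = 0.7754.
C_{N,max} = 0.7754×4.63 = 3.59 mol/dm³.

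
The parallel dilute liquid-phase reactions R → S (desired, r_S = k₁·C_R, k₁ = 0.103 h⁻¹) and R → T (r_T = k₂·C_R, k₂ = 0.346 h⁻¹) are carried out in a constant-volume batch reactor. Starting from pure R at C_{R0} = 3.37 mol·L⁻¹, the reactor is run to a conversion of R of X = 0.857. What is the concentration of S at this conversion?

C_R = C_{R0}(1−X) = 0.4819 mol·L⁻¹.
Both paths are first order in R, so the instantaneous fraction to S is constant: dC_S/d(−C_R) = k₁/(k₁+k₂) = 0.2294.
C_S = 0.2294·(C_{R0}−C_R) = 0.2294×2.888 = 0.663 mol·L⁻¹.

0.663 mol·L⁻¹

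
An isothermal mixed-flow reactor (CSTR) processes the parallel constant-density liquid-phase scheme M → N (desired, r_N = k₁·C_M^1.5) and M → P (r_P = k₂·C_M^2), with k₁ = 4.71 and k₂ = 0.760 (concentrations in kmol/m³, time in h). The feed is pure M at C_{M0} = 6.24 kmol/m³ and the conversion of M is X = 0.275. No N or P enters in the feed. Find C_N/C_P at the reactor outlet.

2.91

Exit C_M = C_{M0}(1−X) = 6.24×0.725 = 4.524 kmol/m³.
In a CSTR the entire volume is at exit conditions, so r_N = 4.71×4.524^1.5 = 45.32 and r_P = 0.760×4.524^2 = 15.55.
Overall selectivity = C_N/C_P = r_Nτ/(r_Pτ) = r_N/r_P = 2.91.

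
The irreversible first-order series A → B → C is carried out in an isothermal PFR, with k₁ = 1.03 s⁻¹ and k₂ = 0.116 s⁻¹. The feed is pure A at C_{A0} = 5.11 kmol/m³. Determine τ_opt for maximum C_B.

Setting dC_B/dτ = 0 gives τ_opt = ln(k₂/k₁)/(k₂−k₁).
= ln(0.116/1.03)/(0.116−1.03) = ln(0.1126)/-0.9140 = -2.184/-0.9140 = 2.39 s.

2.39 s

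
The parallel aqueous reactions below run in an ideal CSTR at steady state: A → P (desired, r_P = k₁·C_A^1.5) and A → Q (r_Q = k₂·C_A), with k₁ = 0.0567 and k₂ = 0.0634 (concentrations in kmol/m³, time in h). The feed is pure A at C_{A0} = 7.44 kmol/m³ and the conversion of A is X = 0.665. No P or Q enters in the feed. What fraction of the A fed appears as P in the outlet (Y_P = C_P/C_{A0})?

0.389

Exit C_A = C_{A0}(1−X) = 7.44×0.335 = 2.492 kmol/m³.
Rates in a CSTR are evaluated at the outlet concentration: r_P = 0.0567×2.492^1.5 = 0.2231, r_Q = 0.0634×2.492 = 0.1580.
Fraction of consumed A going to P: r_P/(r_P+r_Q) = 0.5854.
C_P = 0.5854·C_{A0}·X = 0.5854×7.44×0.665 = 2.90 kmol/m³; Y_P = C_P/C_{A0} = 0.389.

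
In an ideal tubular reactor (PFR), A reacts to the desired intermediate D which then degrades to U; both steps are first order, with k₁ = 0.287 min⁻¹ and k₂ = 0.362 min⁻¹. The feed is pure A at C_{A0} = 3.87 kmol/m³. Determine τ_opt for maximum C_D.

3.10 min

The intermediate peaks when r₁ = r₂, i.e. k₁e^(−k₁τ) = k₂e^(−k₂τ), giving τ_opt = ln(k₂/k₁)/(k₂−k₁).
= ln(0.362/0.287)/(0.362−0.287) = ln(1.261)/0.07500 = 0.2322/0.07500 = 3.10 min.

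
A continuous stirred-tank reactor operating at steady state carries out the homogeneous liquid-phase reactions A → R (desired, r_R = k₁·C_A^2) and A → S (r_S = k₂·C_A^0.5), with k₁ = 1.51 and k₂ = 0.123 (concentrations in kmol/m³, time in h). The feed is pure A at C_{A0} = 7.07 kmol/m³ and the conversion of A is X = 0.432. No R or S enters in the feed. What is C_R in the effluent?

Exit C_A = C_{A0}(1−X) = 7.07×0.568 = 4.016 kmol/m³.
A CSTR operates uniformly at the exit composition, giving r_R = 24.35 and r_S = 0.2465 (each k·C_A^n at C_A = 4.016).
Fraction of consumed A going to R: r_R/(r_R+r_S) = 0.9900.
C_R = 0.9900·C_{A0}·X = 0.9900×7.07×0.432 = 3.02 kmol/m³.

3.02 kmol/m³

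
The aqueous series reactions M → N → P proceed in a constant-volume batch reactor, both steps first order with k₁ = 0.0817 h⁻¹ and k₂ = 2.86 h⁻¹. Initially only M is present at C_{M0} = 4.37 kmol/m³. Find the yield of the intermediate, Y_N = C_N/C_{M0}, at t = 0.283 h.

0.0156

Solving the coupled first-order balances gives C_N(t) = [k₁/(k₂−k₁)]·C_{M0}·(e^(−k₁t) − e^(−k₂t)).
e^(−k₁t) = e^(−0.0817×0.283) = e^(−0.02312) = 0.9771; e^(−k₂t) = e^(−0.8094) = 0.4451.
C_N = 0.0817×4.37/(2.86−0.0817) × (0.9771−0.4451) = 0.1285×0.5320 = 0.06837 kmol/m³.
Y_N = C_N/C_{M0} = 0.06837/4.37 = 0.0156.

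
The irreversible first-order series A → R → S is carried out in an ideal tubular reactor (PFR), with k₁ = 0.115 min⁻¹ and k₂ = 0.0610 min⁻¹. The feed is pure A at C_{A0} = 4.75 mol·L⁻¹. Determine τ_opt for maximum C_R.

11.7 min

Setting dC_R/dτ = 0 gives τ_opt = ln(k₂/k₁)/(k₂−k₁).
= ln(0.0610/0.115)/(0.0610−0.115) = ln(0.5304)/-0.05400 = -0.6341/-0.05400 = 11.7 min.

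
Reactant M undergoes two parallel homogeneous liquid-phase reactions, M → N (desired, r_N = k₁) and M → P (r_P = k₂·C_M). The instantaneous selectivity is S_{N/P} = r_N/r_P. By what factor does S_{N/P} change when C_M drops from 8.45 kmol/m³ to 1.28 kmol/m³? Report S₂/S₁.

6.60

S_{N/P} = (k₁/k₂)·C_M⁻¹, so S₂/S₁ = (C_{M,2}/C_{M,1})⁻¹.
= 8.45/1.28 = 6.60.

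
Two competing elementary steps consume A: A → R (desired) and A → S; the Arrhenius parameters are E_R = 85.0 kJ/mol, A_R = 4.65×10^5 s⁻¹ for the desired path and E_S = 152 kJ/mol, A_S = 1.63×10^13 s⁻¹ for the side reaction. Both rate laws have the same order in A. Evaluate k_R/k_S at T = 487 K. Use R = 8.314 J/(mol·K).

Since both paths have the same order in A, the concentration cancels and S_{R/S} = k_R/k_S = (A_R/A_S)·exp[(E_S−E_R)/(RT)].
(E_S−E_R)/(RT) = (152−85.0)×10³/(8.314×487) = 67000/4049 = 16.55.
k_R/k_S = (4.65×10^5/1.63×10^13)·exp(16.55) = 2.853×10^-8 × 1.537×10^7 = 0.438.
Since E_R < E_S, lowering the temperature improves selectivity toward R.

0.438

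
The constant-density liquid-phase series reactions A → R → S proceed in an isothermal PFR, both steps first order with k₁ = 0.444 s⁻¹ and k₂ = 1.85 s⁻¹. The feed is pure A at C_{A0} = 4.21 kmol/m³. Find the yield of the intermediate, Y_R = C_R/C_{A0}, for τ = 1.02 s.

0.153

The intermediate concentration in a first-order A→B→C sequence is C_R = k₁C_{A0}(e^(−k₁τ) − e^(−k₂τ))/(k₂−k₁).
e^(−k₁τ) = e^(−0.444×1.02) = e^(−0.4529) = 0.6358; e^(−k₂τ) = e^(−1.887) = 0.1515.
C_R = 0.444×4.21/(1.85−0.444) × (0.6358−0.1515) = 1.329×0.4843 = 0.6438 kmol/m³.
Y_R = C_R/C_{A0} = 0.6438/4.21 = 0.153.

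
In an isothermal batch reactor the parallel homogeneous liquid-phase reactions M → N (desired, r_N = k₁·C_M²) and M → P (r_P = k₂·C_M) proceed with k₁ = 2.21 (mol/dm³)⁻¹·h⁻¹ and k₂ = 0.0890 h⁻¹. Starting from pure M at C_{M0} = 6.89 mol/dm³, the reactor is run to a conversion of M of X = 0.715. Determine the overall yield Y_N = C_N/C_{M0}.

0.708

C_M = C_{M0}(1−X) = 1.964 mol/dm³.
Along a PFR/batch, dC_P/dC_M = −r_P/(r_N+r_P) = −k₂/(k₂+k₁·C_M).
Integrating from C_{M0} to C_M: C_P = (0.0890/2.21)·ln[(0.0890+2.21·6.89)/(0.0890+2.21·1.96)] = 0.04027·ln(15.32/4.429) = 0.04997 mol/dm³.
Then C_N = (C_{M0}−C_M) − C_P = 4.926 − 0.04997 = 4.876 mol/dm³.
Y_N = C_N/C_{M0} = 4.876/6.89 = 0.708.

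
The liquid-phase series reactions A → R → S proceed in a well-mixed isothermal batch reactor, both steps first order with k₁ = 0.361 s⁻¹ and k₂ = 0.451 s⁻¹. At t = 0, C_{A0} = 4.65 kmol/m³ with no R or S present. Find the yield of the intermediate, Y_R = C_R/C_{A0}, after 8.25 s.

For first-order series with pure A initially, C_R(t) = k₁C_{A0}/(k₂−k₁)·(e^(−k₁t) − e^(−k₂t)).
e^(−k₁t) = e^(−0.361×8.25) = e^(−2.978) = 0.05088; e^(−k₂t) = e^(−3.721) = 0.02422.
C_R = 0.361×4.65/(0.451−0.361) × (0.05088−0.02422) = 18.65×0.02667 = 0.4974 kmol/m³.
Y_R = C_R/C_{A0} = 0.4974/4.65 = 0.107.

0.107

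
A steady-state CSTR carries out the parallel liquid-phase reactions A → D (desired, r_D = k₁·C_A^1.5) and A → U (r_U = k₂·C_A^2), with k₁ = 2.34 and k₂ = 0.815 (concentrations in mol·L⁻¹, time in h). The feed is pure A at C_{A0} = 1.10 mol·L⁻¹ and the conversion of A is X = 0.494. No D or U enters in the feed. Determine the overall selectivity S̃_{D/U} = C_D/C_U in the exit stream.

3.85

Exit C_A = C_{A0}(1−X) = 1.10×0.506 = 0.5566 mol·L⁻¹.
A CSTR operates uniformly at the exit composition, giving r_D = 0.9717 and r_U = 0.2525 (each k·C_A^n at C_A = 0.5566).
Overall selectivity = C_D/C_U = r_Dτ/(r_Uτ) = r_D/r_U = 3.85.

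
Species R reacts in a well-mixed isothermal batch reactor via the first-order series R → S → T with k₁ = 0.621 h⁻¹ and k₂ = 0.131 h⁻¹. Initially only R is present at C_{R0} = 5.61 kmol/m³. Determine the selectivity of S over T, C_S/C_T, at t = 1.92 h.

The intermediate concentration in a first-order A→B→C sequence is C_S = k₁C_{R0}(e^(−k₁t) − e^(−k₂t))/(k₂−k₁).
e^(−k₁t) = e^(−0.621×1.92) = e^(−1.192) = 0.3035; e^(−k₂t) = e^(−0.2515) = 0.7776.
C_S = 0.621×5.61/(0.131−0.621) × (0.3035−0.7776) = (-7.110)×(-0.4741) = 3.371 kmol/m³.
C_R = C_{R0}e^(−k₁t) = 1.703 kmol/m³, so C_T = C_{R0}−C_R−C_S = 0.5365 kmol/m³; C_S/C_T = 6.28.

6.28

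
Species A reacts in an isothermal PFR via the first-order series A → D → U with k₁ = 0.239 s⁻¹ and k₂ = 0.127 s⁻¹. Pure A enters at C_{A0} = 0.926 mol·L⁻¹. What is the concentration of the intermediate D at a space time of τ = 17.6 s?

Solving the coupled first-order balances gives C_D(τ) = [k₁/(k₂−k₁)]·C_{A0}·(e^(−k₁τ) − e^(−k₂τ)).
e^(−k₁τ) = e^(−0.239×17.6) = e^(−4.206) = 0.01490; e^(−k₂τ) = e^(−2.235) = 0.1070.
C_D = 0.239×0.926/(0.127−0.239) × (0.01490−0.1070) = (-1.976)×(-0.09207) = 0.1819 mol·L⁻¹.

0.182 mol·L⁻¹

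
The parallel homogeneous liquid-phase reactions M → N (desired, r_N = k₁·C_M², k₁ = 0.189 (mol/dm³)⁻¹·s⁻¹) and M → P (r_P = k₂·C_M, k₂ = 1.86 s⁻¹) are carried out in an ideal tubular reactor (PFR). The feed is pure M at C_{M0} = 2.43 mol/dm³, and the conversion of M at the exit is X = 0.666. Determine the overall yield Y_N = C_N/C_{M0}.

C_M = C_{M0}(1−X) = 0.8116 mol/dm³.
Along a PFR/batch, dC_P/dC_M = −r_P/(r_N+r_P) = −k₂/(k₂+k₁·C_M).
Integrating from C_{M0} to C_M: C_P = (1.86/0.189)·ln[(1.86+0.189·2.43)/(1.86+0.189·0.812)] = 9.841·ln(2.319/2.013) = 1.392 mol/dm³.
Then C_N = (C_{M0}−C_M) − C_P = 1.618 − 1.392 = 0.2265 mol/dm³.
Y_N = C_N/C_{M0} = 0.2265/2.43 = 0.0932.

0.0932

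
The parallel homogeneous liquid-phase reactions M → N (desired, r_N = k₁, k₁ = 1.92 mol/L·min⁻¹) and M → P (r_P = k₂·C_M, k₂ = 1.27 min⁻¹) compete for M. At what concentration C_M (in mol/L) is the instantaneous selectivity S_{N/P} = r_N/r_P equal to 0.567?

2.67 mol/L

S_{N/P} = (k₁/k₂)·C_M⁻¹ ⇒ C_M = (S·k₂/k₁)^(-1).
= (0.567×1.27/1.92)^(-1) = (0.3750)^(-1) = 2.67 mol/L.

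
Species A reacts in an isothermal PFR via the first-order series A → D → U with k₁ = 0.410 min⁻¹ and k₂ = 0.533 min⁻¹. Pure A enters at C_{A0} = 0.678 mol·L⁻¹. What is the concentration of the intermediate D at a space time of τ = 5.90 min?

For first-order series with pure A initially, C_D(τ) = k₁C_{A0}/(k₂−k₁)·(e^(−k₁τ) − e^(−k₂τ)).
e^(−k₁τ) = e^(−0.410×5.90) = e^(−2.419) = 0.08901; e^(−k₂τ) = e^(−3.145) = 0.04308.
C_D = 0.410×0.678/(0.533−0.410) × (0.08901−0.04308) = 2.260×0.04593 = 0.1038 mol·L⁻¹.

0.104 mol·L⁻¹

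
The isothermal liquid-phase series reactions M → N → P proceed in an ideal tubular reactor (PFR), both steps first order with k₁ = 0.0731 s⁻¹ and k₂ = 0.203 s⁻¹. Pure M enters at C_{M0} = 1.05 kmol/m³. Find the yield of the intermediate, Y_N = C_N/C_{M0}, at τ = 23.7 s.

0.0949

Solving the coupled first-order balances gives C_N(τ) = [k₁/(k₂−k₁)]·C_{M0}·(e^(−k₁τ) − e^(−k₂τ)).
e^(−k₁τ) = e^(−0.0731×23.7) = e^(−1.732) = 0.1768; e^(−k₂τ) = e^(−4.811) = 0.008139.
C_N = 0.0731×1.05/(0.203−0.0731) × (0.1768−0.008139) = 0.5909×0.1687 = 0.09969 kmol/m³.
Y_N = C_N/C_{M0} = 0.09969/1.05 = 0.0949.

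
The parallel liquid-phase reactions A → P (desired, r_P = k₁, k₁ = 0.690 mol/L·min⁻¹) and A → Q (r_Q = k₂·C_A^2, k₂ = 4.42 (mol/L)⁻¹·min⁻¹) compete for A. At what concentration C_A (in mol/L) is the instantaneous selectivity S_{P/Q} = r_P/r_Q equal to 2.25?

0.263 mol/L

S_{P/Q} = (k₁/k₂)·C_A^-2 ⇒ C_A = (S·k₂/k₁)^(-0.5).
= (2.25×4.42/0.690)^(-0.5) = (14.41)^(-0.5) = 0.263 mol/L.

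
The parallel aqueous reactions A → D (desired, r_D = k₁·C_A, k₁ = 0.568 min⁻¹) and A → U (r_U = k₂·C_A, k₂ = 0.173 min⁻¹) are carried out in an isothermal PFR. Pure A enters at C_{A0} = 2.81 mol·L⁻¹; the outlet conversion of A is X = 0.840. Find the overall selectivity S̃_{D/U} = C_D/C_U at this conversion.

3.28

C_A = C_{A0}(1−X) = 0.4496 mol·L⁻¹.
Both paths are first order in A, so the instantaneous fraction to D is constant: dC_D/d(−C_A) = k₁/(k₁+k₂) = 0.7665.
C_D = 0.7665·(C_{A0}−C_A) = 0.7665×2.360 = 1.81 mol·L⁻¹.
C_U = (C_{A0}−C_A)−C_D = 0.5511 mol·L⁻¹; S̃_{D/U} = 1.809/0.5511 = 3.28.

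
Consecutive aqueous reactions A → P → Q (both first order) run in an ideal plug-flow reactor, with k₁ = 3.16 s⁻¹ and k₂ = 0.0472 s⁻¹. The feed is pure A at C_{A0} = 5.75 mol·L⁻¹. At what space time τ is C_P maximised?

Setting dC_P/dτ = 0 gives τ_opt = ln(k₂/k₁)/(k₂−k₁).
= ln(0.0472/3.16)/(0.0472−3.16) = ln(0.01494)/-3.113 = -4.204/-3.113 = 1.35 s.

1.35 s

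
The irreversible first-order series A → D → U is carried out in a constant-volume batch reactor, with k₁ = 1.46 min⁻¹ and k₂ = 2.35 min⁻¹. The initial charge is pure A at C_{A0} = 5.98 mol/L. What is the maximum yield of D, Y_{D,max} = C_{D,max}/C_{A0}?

Evaluating C_D at t_opt = ln(k₂/k₁)/(k₂−k₁) gives C_{D,max}/C_{A0} = (k₁/k₂)^[k₂/(k₂−k₁)].
= (1.46/2.35)^(2.35/(2.35−1.46)) = (0.6213)^(2.640) = 0.2846.

0.285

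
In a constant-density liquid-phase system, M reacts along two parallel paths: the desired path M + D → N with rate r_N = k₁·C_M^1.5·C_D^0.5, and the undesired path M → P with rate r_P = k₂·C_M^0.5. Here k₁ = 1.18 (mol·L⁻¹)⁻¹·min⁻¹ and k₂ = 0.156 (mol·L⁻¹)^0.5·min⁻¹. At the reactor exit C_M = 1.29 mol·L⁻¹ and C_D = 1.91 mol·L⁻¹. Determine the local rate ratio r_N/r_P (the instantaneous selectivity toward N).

S_{N/P} = r_N/r_P = (k₁·C_M^1.5·C_D^0.5)/(k₂·C_M^0.5) = (k₁/k₂)·C_M·C_D^0.5.
= (1.18×1.290^1.5×1.910^0.5) / (0.156×1.290^0.5) = 2.389/0.1772 = 13.5.
Since the desired path is higher order in M, keeping C_M high (PFR or concentrated feed) favours N.

13.5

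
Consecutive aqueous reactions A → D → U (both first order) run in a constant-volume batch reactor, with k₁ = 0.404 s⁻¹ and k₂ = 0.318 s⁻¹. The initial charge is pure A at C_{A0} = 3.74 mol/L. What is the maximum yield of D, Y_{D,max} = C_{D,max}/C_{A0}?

At the optimum, C_{D,max}/C_{A0} = (k₁/k₂)^[k₂/(k₂−k₁)].
= (0.404/0.318)^(0.318/(0.318−0.404)) = (1.270)^(-3.698) = 0.4127.

0.413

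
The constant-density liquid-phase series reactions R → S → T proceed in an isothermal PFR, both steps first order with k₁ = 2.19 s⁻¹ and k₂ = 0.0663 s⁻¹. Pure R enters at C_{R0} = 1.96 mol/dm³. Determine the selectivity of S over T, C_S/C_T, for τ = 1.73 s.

11.0

Solving the coupled first-order balances gives C_S(τ) = [k₁/(k₂−k₁)]·C_{R0}·(e^(−k₁τ) − e^(−k₂τ)).
e^(−k₁τ) = e^(−2.19×1.73) = e^(−3.789) = 0.02262; e^(−k₂τ) = e^(−0.1147) = 0.8916.
C_S = 2.19×1.96/(0.0663−2.19) × (0.02262−0.8916) = (-2.021)×(-0.8690) = 1.756 mol/dm³.
C_R = C_{R0}e^(−k₁τ) = 0.04434 mol/dm³, so C_T = C_{R0}−C_R−C_S = 0.1592 mol/dm³; C_S/C_T = 11.0.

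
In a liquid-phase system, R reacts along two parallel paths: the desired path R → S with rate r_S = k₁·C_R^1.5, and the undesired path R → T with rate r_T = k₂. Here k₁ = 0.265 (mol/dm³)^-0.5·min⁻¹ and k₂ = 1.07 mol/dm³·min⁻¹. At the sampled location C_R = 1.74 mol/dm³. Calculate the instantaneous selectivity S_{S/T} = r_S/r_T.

S_{S/T} = r_S/r_T = (k₁·C_R^1.5)/(k₂) = (k₁/k₂)·C_R^1.5.
= (0.265×1.740^1.5) / (1.07) = 0.6082/1.070 = 0.568.
Since the desired path is higher order in R, keeping C_R high (PFR or concentrated feed) favours S.

0.568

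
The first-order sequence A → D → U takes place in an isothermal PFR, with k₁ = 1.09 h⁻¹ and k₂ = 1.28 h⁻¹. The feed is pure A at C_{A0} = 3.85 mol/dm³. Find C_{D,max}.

1.30 mol/dm³

For a first-order series the maximum intermediate yield is C_{D,max}/C_{A0} = (k₁/k₂)^[k₂/(k₂−k₁)].
= (1.09/1.28)^(1.28/(1.28−1.09)) = (0.8516)^(6.737) = 0.3388.
C_{D,max} = 0.3388×3.85 = 1.30 mol/dm³.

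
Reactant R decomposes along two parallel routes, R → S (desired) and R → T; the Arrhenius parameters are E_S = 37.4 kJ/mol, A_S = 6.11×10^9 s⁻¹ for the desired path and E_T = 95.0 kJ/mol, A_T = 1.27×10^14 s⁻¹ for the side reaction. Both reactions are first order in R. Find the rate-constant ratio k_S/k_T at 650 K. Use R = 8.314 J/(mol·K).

2.05

With equal orders, S_{S/T} = k_S/k_T = (A_S/A_T)·exp[(E_T−E_S)/(RT)].
(E_T−E_S)/(RT) = (95.0−37.4)×10³/(8.314×650) = 57600/5404 = 10.66.
k_S/k_T = (6.11×10^9/1.27×10^14)·exp(10.66) = 4.811×10^-5 × 42556 = 2.05.
Since E_S < E_T, lowering the temperature improves selectivity toward S.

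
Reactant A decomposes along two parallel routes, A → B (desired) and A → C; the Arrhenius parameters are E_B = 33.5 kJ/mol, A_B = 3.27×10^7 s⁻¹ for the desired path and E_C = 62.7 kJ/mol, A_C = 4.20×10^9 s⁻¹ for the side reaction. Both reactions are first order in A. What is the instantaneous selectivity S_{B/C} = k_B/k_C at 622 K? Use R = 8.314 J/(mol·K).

2.21

With equal orders, S_{B/C} = k_B/k_C = (A_B/A_C)·exp[(E_C−E_B)/(RT)].
(E_C−E_B)/(RT) = (62.7−33.5)×10³/(8.314×622) = 29200/5171 = 5.647.
k_B/k_C = (3.27×10^7/4.20×10^9)·exp(5.647) = 0.007786 × 283.3 = 2.21.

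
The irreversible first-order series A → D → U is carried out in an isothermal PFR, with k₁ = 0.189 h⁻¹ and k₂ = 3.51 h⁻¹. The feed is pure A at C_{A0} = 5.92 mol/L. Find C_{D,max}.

Evaluating C_D at τ_opt = ln(k₂/k₁)/(k₂−k₁) gives C_{D,max}/C_{A0} = (k₁/k₂)^[k₂/(k₂−k₁)].
= (0.189/3.51)^(3.51/(3.51−0.189)) = (0.05385)^(1.057) = 0.04560.
C_{D,max} = 0.04560×5.92 = 0.270 mol/L.

0.270 mol/L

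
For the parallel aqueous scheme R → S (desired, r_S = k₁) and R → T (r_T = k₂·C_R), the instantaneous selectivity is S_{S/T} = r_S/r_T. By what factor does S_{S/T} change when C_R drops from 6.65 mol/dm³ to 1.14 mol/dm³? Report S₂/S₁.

5.83

S_{S/T} = (k₁/k₂)·C_R⁻¹, so S₂/S₁ = (C_{R,2}/C_{R,1})⁻¹.
= 6.65/1.14 = 5.83.
Selectivity toward S rises as C_R falls — low-concentration operation is favoured.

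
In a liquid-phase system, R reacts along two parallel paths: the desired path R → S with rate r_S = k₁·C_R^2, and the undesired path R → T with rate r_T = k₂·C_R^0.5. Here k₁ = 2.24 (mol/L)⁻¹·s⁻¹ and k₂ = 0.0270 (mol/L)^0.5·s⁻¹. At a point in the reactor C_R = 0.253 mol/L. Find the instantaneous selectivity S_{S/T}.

S_{S/T} = r_S/r_T = (k₁·C_R^2)/(k₂·C_R^0.5) = (k₁/k₂)·C_R^1.5.
= (2.24×0.2530^2) / (0.0270×0.2530^0.5) = 0.1434/0.01358 = 10.6.

10.6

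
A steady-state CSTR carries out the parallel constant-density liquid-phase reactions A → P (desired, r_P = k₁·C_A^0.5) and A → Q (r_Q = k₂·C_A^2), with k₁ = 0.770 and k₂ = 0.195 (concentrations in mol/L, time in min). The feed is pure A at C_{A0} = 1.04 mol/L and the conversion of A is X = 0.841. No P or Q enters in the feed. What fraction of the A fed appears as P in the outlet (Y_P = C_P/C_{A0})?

Exit C_A = C_{A0}(1−X) = 1.04×0.159 = 0.1654 mol/L.
In a CSTR the entire volume is at exit conditions, so r_P = 0.770×0.1654^0.5 = 0.3131 and r_Q = 0.195×0.1654^2 = 0.005332.
Fraction of consumed A going to P: r_P/(r_P+r_Q) = 0.9833.
C_P = 0.9833·C_{A0}·X = 0.9833×1.04×0.841 = 0.860 mol/L; Y_P = C_P/C_{A0} = 0.827.

0.827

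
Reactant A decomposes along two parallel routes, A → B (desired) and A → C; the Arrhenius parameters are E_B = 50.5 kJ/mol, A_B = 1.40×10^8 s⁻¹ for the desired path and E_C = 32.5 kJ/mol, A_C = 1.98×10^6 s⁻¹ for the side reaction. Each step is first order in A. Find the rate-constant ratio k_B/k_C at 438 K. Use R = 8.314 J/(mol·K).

k_B/k_C = (A_B/A_C)·exp[−(E_B−E_C)/(RT)] = (A_B/A_C)·exp[(E_C−E_B)/(RT)].
(E_C−E_B)/(RT) = (32.5−50.5)×10³/(8.314×438) = -18000/3642 = -4.943.
k_B/k_C = (1.40×10^8/1.98×10^6)·exp(-4.943) = 70.71 × 0.007133 = 0.504.
Since E_B > E_C, raising the temperature improves selectivity toward B.

0.504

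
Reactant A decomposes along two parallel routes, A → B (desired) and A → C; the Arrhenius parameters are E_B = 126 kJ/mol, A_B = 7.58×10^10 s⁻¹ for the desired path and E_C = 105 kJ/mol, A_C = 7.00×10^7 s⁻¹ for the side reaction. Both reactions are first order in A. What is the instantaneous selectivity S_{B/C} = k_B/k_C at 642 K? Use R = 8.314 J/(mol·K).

21.2

k_B/k_C = (A_B/A_C)·exp[−(E_B−E_C)/(RT)] = (A_B/A_C)·exp[(E_C−E_B)/(RT)].
(E_C−E_B)/(RT) = (105−126)×10³/(8.314×642) = -21000/5338 = -3.934.
k_B/k_C = (7.58×10^10/7.00×10^7)·exp(-3.934) = 1083 × 0.01956 = 21.2.
Since E_B > E_C, raising the temperature improves selectivity toward B.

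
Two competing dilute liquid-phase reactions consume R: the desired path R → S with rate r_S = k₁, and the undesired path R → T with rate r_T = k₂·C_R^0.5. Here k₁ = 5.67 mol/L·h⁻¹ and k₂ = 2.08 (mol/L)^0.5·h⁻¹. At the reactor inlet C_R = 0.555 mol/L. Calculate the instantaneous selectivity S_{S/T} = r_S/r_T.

3.66

S_{S/T} = r_S/r_T = (k₁)/(k₂·C_R^0.5) = (k₁/k₂)·C_R^-0.5.
= (5.67) / (2.08×0.5550^0.5) = 5.670/1.550 = 3.66.
The undesired path is higher order in R, so low C_R (CSTR or dilute feed) favours S.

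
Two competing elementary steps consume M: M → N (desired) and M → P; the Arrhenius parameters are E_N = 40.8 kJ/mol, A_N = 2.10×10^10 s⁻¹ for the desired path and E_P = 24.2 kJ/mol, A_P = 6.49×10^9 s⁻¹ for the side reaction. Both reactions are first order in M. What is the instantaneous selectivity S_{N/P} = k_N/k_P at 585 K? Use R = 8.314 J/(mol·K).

0.107

With equal orders, S_{N/P} = k_N/k_P = (A_N/A_P)·exp[(E_P−E_N)/(RT)].
(E_P−E_N)/(RT) = (24.2−40.8)×10³/(8.314×585) = -16600/4864 = -3.413.
k_N/k_P = (2.10×10^10/6.49×10^9)·exp(-3.413) = 3.236 × 0.03294 = 0.107.
Since E_N > E_P, raising the temperature improves selectivity toward N.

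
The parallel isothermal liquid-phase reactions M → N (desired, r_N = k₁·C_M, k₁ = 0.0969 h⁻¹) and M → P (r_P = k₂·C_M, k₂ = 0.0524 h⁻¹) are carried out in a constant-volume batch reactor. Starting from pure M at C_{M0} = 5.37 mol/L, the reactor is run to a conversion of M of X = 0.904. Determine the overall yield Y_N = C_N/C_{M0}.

C_M = C_{M0}(1−X) = 0.5155 mol/L.
Both paths are first order in M, so the instantaneous fraction to N is constant: dC_N/d(−C_M) = k₁/(k₁+k₂) = 0.6490.
C_N = 0.6490·(C_{M0}−C_M) = 0.6490×4.854 = 3.15 mol/L.
Y_N = C_N/C_{M0} = 3.151/5.37 = 0.587.

0.587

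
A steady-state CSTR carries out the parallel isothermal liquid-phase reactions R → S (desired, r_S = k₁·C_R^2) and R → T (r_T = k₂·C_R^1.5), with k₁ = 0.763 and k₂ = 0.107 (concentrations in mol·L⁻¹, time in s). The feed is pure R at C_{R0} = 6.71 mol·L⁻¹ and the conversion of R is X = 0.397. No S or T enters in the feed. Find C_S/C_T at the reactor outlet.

14.3

Exit C_R = C_{R0}(1−X) = 6.71×0.603 = 4.046 mol·L⁻¹.
In a CSTR the entire volume is at exit conditions, so r_S = 0.763×4.046^2 = 12.49 and r_T = 0.107×4.046^1.5 = 0.8709.
Overall selectivity = C_S/C_T = r_Sτ/(r_Tτ) = r_S/r_T = 14.3.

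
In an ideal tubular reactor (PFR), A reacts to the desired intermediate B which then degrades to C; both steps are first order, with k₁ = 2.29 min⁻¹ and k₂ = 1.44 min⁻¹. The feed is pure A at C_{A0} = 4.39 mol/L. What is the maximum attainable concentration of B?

2.00 mol/L

Evaluating C_B at τ_opt = ln(k₂/k₁)/(k₂−k₁) gives C_{B,max}/C_{A0} = (k₁/k₂)^[k₂/(k₂−k₁)].
= (2.29/1.44)^(1.44/(1.44−2.29)) = (1.590)^(-1.694) = 0.4557.
C_{B,max} = 0.4557×4.39 = 2.00 mol/L.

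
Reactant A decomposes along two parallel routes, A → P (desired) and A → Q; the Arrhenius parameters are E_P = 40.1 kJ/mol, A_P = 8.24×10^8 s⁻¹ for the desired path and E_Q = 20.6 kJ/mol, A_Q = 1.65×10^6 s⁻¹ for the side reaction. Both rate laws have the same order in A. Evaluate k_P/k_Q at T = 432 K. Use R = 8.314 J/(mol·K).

k_P/k_Q = (A_P/A_Q)·exp[−(E_P−E_Q)/(RT)] = (A_P/A_Q)·exp[(E_Q−E_P)/(RT)].
(E_Q−E_P)/(RT) = (20.6−40.1)×10³/(8.314×432) = -19500/3592 = -5.429.
k_P/k_Q = (8.24×10^8/1.65×10^6)·exp(-5.429) = 499.4 × 0.004386 = 2.19.
Since E_P > E_Q, raising the temperature improves selectivity toward P.

2.19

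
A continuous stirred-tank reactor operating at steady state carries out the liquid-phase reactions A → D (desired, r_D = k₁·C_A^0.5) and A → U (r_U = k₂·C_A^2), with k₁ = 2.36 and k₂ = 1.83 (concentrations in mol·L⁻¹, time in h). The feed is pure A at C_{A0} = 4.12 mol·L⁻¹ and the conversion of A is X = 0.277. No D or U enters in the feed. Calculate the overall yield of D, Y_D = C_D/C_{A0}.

0.0555

Exit C_A = C_{A0}(1−X) = 4.12×0.723 = 2.979 mol·L⁻¹.
Rates in a CSTR are evaluated at the outlet concentration: r_D = 2.36×2.979^0.5 = 4.073, r_U = 1.83×2.979^2 = 16.24.
Fraction of consumed A going to D: r_D/(r_D+r_U) = 0.2005.
C_D = 0.2005·C_{A0}·X = 0.2005×4.12×0.277 = 0.229 mol·L⁻¹; Y_D = C_D/C_{A0} = 0.0555.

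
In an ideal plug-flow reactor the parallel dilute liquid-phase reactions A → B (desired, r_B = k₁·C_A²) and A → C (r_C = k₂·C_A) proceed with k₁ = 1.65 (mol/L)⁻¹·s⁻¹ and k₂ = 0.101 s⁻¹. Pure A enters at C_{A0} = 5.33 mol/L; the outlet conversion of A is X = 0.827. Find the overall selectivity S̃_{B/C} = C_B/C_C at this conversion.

41.3

C_A = C_{A0}(1−X) = 0.9221 mol/L.
Along a PFR/batch, dC_C/dC_A = −r_C/(r_B+r_C) = −k₂/(k₂+k₁·C_A).
Integrating from C_{A0} to C_A: C_C = (0.101/1.65)·ln[(0.101+1.65·5.33)/(0.101+1.65·0.922)] = 0.06121·ln(8.896/1.622) = 0.1042 mol/L.
Then C_B = (C_{A0}−C_A) − C_C = 4.408 − 0.1042 = 4.304 mol/L.
S̃_{B/C} = C_B/C_C = 4.304/0.1042 = 41.3.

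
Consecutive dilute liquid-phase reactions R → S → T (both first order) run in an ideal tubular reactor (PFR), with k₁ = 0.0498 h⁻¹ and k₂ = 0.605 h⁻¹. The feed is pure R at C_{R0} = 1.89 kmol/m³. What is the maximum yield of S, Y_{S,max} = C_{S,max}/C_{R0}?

0.0658

At the optimum, C_{S,max}/C_{R0} = (k₁/k₂)^[k₂/(k₂−k₁)].
= (0.0498/0.605)^(0.605/(0.605−0.0498)) = (0.08231)^(1.090) = 0.06580.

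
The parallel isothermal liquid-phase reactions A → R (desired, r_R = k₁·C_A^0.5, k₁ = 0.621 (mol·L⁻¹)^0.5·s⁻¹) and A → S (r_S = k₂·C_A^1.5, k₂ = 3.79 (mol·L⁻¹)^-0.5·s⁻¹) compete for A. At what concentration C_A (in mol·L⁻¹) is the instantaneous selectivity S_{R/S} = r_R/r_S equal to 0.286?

0.573 mol·L⁻¹

S_{R/S} = (k₁/k₂)·C_A⁻¹ ⇒ C_A = (S·k₂/k₁)^(-1).
= (0.286×3.79/0.621)^(-1) = (1.745)^(-1) = 0.573 mol·L⁻¹.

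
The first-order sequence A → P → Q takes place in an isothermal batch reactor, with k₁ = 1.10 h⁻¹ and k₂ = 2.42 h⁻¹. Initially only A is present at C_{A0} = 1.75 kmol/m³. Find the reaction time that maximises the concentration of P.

For first-order series the maximum of C_P occurs at t_opt = ln(k₂/k₁)/(k₂−k₁).
= ln(2.42/1.10)/(2.42−1.10) = ln(2.200)/1.320 = 0.7885/1.320 = 0.597 h.

0.597 h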